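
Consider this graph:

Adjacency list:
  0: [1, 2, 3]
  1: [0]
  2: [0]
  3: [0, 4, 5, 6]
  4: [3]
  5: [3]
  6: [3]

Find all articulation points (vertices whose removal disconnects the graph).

An articulation point is a vertex whose removal disconnects the graph.
Articulation points: [0, 3]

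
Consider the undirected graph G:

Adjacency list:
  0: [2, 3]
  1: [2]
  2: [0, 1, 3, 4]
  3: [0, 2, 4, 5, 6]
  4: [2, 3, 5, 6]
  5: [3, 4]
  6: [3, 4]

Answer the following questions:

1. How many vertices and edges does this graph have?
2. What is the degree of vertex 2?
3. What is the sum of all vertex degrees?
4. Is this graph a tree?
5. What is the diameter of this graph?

Count: 7 vertices, 10 edges.
Vertex 2 has neighbors [0, 1, 3, 4], degree = 4.
Handshaking lemma: 2 * 10 = 20.
A tree on 7 vertices has 6 edges. This graph has 10 edges (4 extra). Not a tree.
Diameter (longest shortest path) = 3.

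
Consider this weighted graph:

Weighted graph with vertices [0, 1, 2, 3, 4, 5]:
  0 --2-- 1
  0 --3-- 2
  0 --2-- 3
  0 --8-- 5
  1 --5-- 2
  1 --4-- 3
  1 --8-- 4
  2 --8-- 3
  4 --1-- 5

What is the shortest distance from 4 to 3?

Using Dijkstra's algorithm from vertex 4:
Shortest path: 4 -> 5 -> 0 -> 3
Total weight: 1 + 8 + 2 = 11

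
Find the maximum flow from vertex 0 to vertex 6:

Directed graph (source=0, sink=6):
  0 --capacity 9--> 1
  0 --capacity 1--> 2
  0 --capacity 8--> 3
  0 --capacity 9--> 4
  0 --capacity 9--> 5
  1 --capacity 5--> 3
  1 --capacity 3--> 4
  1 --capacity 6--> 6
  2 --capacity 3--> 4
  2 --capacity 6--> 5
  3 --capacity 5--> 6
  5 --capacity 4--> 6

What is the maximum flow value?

Computing max flow:
  Flow on (0->1): 6/9
  Flow on (0->3): 5/8
  Flow on (0->5): 4/9
  Flow on (1->6): 6/6
  Flow on (3->6): 5/5
  Flow on (5->6): 4/4
Maximum flow = 15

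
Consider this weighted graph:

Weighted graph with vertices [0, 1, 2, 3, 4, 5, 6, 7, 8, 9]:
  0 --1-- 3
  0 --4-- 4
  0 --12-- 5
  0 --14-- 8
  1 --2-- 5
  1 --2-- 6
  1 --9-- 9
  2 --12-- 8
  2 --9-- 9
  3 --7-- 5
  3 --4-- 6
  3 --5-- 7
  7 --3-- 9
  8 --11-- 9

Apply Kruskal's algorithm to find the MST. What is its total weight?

Applying Kruskal's algorithm (sort edges by weight, add if no cycle):
  Add (0,3) w=1
  Add (1,5) w=2
  Add (1,6) w=2
  Add (7,9) w=3
  Add (0,4) w=4
  Add (3,6) w=4
  Add (3,7) w=5
  Skip (3,5) w=7 (creates cycle)
  Skip (1,9) w=9 (creates cycle)
  Add (2,9) w=9
  Add (8,9) w=11
  Skip (0,5) w=12 (creates cycle)
  Skip (2,8) w=12 (creates cycle)
  Skip (0,8) w=14 (creates cycle)
MST weight = 41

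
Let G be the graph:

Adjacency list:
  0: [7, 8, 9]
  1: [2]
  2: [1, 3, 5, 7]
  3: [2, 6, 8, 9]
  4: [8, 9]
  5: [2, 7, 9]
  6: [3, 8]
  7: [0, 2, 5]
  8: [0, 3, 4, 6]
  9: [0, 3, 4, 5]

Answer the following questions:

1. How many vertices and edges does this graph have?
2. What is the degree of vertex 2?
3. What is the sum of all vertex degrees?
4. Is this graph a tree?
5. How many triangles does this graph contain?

Count: 10 vertices, 15 edges.
Vertex 2 has neighbors [1, 3, 5, 7], degree = 4.
Handshaking lemma: 2 * 15 = 30.
A tree on 10 vertices has 9 edges. This graph has 15 edges (6 extra). Not a tree.
Number of triangles = 2.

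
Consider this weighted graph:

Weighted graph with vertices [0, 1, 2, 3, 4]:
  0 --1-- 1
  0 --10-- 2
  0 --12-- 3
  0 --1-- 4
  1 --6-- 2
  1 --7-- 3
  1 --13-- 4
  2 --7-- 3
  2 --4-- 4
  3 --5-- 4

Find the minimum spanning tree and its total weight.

Applying Kruskal's algorithm (sort edges by weight, add if no cycle):
  Add (0,4) w=1
  Add (0,1) w=1
  Add (2,4) w=4
  Add (3,4) w=5
  Skip (1,2) w=6 (creates cycle)
  Skip (1,3) w=7 (creates cycle)
  Skip (2,3) w=7 (creates cycle)
  Skip (0,2) w=10 (creates cycle)
  Skip (0,3) w=12 (creates cycle)
  Skip (1,4) w=13 (creates cycle)
MST weight = 11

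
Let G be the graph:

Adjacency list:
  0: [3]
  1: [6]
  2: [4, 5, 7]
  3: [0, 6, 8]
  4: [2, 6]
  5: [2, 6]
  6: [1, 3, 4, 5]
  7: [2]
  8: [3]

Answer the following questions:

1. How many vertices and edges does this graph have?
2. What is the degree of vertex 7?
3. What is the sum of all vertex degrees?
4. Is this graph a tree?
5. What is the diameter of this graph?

Count: 9 vertices, 9 edges.
Vertex 7 has neighbors [2], degree = 1.
Handshaking lemma: 2 * 9 = 18.
A tree on 9 vertices has 8 edges. This graph has 9 edges (1 extra). Not a tree.
Diameter (longest shortest path) = 5.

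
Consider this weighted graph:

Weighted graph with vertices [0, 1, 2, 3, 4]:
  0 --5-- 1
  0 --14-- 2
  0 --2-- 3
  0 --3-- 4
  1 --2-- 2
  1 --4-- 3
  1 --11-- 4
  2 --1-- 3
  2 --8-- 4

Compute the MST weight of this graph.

Applying Kruskal's algorithm (sort edges by weight, add if no cycle):
  Add (2,3) w=1
  Add (0,3) w=2
  Add (1,2) w=2
  Add (0,4) w=3
  Skip (1,3) w=4 (creates cycle)
  Skip (0,1) w=5 (creates cycle)
  Skip (2,4) w=8 (creates cycle)
  Skip (1,4) w=11 (creates cycle)
  Skip (0,2) w=14 (creates cycle)
MST weight = 8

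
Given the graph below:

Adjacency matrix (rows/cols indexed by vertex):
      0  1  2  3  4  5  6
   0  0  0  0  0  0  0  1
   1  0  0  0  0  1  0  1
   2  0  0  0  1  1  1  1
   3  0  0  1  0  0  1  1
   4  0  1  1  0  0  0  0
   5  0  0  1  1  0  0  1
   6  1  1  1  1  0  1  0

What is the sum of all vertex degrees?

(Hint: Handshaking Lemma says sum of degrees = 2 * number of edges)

Count edges: 10 edges.
By Handshaking Lemma: sum of degrees = 2 * 10 = 20.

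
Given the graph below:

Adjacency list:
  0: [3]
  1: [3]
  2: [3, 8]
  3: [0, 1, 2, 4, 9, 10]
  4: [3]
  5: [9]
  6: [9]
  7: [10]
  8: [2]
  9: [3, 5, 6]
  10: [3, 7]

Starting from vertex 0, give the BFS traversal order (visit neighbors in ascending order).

BFS from vertex 0 (neighbors processed in ascending order):
Visit order: 0, 3, 1, 2, 4, 9, 10, 8, 5, 6, 7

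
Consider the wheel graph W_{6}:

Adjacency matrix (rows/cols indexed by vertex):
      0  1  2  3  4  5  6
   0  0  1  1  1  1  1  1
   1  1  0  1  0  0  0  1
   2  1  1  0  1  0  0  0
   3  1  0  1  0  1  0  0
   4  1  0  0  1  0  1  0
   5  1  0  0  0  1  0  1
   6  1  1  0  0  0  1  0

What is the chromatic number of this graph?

W_{6} = C_{6} plus a hub adjacent to every cycle vertex.
The outer cycle needs 2 colors (even cycle); the hub is adjacent to all of them so needs a fresh color.
Chromatic number = 2 + 1 = 3.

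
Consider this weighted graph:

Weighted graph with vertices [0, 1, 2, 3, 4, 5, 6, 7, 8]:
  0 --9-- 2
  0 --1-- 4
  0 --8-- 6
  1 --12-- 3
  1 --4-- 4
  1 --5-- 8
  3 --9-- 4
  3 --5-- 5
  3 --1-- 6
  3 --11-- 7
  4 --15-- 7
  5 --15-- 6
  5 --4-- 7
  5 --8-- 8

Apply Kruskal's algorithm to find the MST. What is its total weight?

Applying Kruskal's algorithm (sort edges by weight, add if no cycle):
  Add (0,4) w=1
  Add (3,6) w=1
  Add (1,4) w=4
  Add (5,7) w=4
  Add (1,8) w=5
  Add (3,5) w=5
  Add (0,6) w=8
  Skip (5,8) w=8 (creates cycle)
  Add (0,2) w=9
  Skip (3,4) w=9 (creates cycle)
  Skip (3,7) w=11 (creates cycle)
  Skip (1,3) w=12 (creates cycle)
  Skip (4,7) w=15 (creates cycle)
  Skip (5,6) w=15 (creates cycle)
MST weight = 37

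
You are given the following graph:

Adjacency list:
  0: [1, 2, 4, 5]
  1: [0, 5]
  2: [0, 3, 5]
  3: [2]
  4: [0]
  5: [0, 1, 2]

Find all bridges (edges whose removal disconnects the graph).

A bridge is an edge whose removal increases the number of connected components.
Bridges found: (0,4), (2,3)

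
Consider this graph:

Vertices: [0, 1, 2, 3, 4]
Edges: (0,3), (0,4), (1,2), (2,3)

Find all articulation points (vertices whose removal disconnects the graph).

An articulation point is a vertex whose removal disconnects the graph.
Articulation points: [0, 2, 3]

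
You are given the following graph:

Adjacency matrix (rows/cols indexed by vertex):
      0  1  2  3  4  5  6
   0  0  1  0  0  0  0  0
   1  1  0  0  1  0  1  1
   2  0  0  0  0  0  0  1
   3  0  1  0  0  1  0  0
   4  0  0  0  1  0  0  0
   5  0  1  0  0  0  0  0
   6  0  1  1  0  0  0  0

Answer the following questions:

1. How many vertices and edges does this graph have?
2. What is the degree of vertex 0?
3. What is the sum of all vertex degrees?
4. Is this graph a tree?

Count: 7 vertices, 6 edges.
Vertex 0 has neighbors [1], degree = 1.
Handshaking lemma: 2 * 6 = 12.
A graph is a tree iff it is connected and has exactly n-1 edges. This graph is connected (all 7 vertices in one component) and has 7-1 = 6 edges. It is a tree.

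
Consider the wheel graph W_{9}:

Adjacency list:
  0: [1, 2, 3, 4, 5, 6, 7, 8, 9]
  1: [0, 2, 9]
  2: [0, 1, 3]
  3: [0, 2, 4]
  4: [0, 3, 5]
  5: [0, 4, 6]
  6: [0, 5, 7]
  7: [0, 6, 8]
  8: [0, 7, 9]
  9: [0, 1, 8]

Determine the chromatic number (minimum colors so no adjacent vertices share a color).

W_{9} = C_{9} plus a hub adjacent to every cycle vertex.
The outer cycle needs 3 colors (odd cycle); the hub is adjacent to all of them so needs a fresh color.
Chromatic number = 3 + 1 = 4.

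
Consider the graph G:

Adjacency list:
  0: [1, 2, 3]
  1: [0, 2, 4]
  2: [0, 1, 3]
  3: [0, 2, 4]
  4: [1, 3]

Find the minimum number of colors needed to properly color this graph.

The graph has a maximum clique of size 3 (lower bound on chromatic number).
A valid 3-coloring: {0: 0, 1: 1, 2: 2, 3: 1, 4: 0}.
Chromatic number = 3.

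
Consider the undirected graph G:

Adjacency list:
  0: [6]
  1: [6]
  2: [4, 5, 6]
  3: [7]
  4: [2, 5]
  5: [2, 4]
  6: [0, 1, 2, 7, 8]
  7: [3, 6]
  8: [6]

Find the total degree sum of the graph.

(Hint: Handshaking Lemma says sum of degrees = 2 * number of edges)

Count edges: 9 edges.
By Handshaking Lemma: sum of degrees = 2 * 9 = 18.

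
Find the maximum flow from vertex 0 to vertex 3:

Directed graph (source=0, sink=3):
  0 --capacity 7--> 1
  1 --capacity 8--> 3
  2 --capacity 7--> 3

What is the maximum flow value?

Computing max flow:
  Flow on (0->1): 7/7
  Flow on (1->3): 7/8
Maximum flow = 7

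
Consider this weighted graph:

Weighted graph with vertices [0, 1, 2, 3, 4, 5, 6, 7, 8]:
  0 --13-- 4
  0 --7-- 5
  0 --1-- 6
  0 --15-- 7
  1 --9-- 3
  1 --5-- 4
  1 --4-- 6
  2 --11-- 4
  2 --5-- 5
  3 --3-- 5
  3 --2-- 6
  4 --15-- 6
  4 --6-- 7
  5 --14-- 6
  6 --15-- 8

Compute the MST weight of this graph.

Applying Kruskal's algorithm (sort edges by weight, add if no cycle):
  Add (0,6) w=1
  Add (3,6) w=2
  Add (3,5) w=3
  Add (1,6) w=4
  Add (1,4) w=5
  Add (2,5) w=5
  Add (4,7) w=6
  Skip (0,5) w=7 (creates cycle)
  Skip (1,3) w=9 (creates cycle)
  Skip (2,4) w=11 (creates cycle)
  Skip (0,4) w=13 (creates cycle)
  Skip (5,6) w=14 (creates cycle)
  Skip (0,7) w=15 (creates cycle)
  Skip (4,6) w=15 (creates cycle)
  Add (6,8) w=15
MST weight = 41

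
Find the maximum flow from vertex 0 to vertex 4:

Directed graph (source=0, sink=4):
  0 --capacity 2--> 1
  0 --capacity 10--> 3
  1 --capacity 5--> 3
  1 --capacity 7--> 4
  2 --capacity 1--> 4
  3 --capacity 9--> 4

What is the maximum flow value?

Computing max flow:
  Flow on (0->1): 2/2
  Flow on (0->3): 9/10
  Flow on (1->4): 2/7
  Flow on (3->4): 9/9
Maximum flow = 11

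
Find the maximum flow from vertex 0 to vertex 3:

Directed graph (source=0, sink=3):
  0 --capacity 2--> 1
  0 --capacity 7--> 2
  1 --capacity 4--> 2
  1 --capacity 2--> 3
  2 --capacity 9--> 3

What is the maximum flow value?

Computing max flow:
  Flow on (0->1): 2/2
  Flow on (0->2): 7/7
  Flow on (1->3): 2/2
  Flow on (2->3): 7/9
Maximum flow = 9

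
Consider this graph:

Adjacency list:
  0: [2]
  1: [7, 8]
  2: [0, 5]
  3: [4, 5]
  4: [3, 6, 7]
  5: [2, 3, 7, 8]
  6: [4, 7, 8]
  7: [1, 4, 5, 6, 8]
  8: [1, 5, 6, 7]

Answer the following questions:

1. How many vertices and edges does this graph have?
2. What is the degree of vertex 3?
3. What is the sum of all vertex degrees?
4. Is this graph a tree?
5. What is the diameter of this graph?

Count: 9 vertices, 13 edges.
Vertex 3 has neighbors [4, 5], degree = 2.
Handshaking lemma: 2 * 13 = 26.
A tree on 9 vertices has 8 edges. This graph has 13 edges (5 extra). Not a tree.
Diameter (longest shortest path) = 4.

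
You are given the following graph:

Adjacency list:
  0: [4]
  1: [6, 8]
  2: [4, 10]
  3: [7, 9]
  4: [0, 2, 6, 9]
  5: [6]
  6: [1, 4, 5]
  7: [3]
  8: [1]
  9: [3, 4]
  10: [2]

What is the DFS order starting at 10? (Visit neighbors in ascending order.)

DFS from vertex 10 (neighbors processed in ascending order):
Visit order: 10, 2, 4, 0, 6, 1, 8, 5, 9, 3, 7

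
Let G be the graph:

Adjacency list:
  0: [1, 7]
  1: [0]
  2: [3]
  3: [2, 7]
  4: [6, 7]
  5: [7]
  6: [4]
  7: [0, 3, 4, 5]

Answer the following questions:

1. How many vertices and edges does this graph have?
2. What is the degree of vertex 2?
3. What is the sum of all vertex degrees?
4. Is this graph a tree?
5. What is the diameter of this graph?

Count: 8 vertices, 7 edges.
Vertex 2 has neighbors [3], degree = 1.
Handshaking lemma: 2 * 7 = 14.
A graph is a tree iff it is connected and has exactly n-1 edges. This graph is connected (all 8 vertices in one component) and has 8-1 = 7 edges. It is a tree.
Diameter (longest shortest path) = 4.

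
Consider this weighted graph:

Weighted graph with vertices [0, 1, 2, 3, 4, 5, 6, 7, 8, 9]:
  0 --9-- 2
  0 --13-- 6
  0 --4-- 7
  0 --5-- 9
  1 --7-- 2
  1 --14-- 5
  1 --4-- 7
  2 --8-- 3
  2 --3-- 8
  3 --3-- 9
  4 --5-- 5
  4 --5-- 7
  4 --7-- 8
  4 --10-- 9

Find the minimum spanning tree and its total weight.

Applying Kruskal's algorithm (sort edges by weight, add if no cycle):
  Add (2,8) w=3
  Add (3,9) w=3
  Add (0,7) w=4
  Add (1,7) w=4
  Add (0,9) w=5
  Add (4,5) w=5
  Add (4,7) w=5
  Add (1,2) w=7
  Skip (4,8) w=7 (creates cycle)
  Skip (2,3) w=8 (creates cycle)
  Skip (0,2) w=9 (creates cycle)
  Skip (4,9) w=10 (creates cycle)
  Add (0,6) w=13
  Skip (1,5) w=14 (creates cycle)
MST weight = 49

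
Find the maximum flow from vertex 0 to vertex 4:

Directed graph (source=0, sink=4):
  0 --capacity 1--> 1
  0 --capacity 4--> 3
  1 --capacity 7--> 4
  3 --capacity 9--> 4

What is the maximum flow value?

Computing max flow:
  Flow on (0->1): 1/1
  Flow on (0->3): 4/4
  Flow on (1->4): 1/7
  Flow on (3->4): 4/9
Maximum flow = 5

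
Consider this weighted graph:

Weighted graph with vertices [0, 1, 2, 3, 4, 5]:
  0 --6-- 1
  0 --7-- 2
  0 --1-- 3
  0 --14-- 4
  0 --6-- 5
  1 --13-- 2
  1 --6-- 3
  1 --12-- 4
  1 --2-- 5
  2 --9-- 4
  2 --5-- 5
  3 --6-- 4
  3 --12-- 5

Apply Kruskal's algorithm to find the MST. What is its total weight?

Applying Kruskal's algorithm (sort edges by weight, add if no cycle):
  Add (0,3) w=1
  Add (1,5) w=2
  Add (2,5) w=5
  Add (0,5) w=6
  Skip (0,1) w=6 (creates cycle)
  Skip (1,3) w=6 (creates cycle)
  Add (3,4) w=6
  Skip (0,2) w=7 (creates cycle)
  Skip (2,4) w=9 (creates cycle)
  Skip (1,4) w=12 (creates cycle)
  Skip (3,5) w=12 (creates cycle)
  Skip (1,2) w=13 (creates cycle)
  Skip (0,4) w=14 (creates cycle)
MST weight = 20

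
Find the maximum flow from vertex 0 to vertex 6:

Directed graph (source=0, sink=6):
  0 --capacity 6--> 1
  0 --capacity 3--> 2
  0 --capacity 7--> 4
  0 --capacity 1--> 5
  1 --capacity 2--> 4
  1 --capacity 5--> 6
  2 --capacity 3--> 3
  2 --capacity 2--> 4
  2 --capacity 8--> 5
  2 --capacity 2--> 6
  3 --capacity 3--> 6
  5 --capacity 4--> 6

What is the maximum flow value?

Computing max flow:
  Flow on (0->1): 5/6
  Flow on (0->2): 3/3
  Flow on (0->5): 1/1
  Flow on (1->6): 5/5
  Flow on (2->3): 1/3
  Flow on (2->6): 2/2
  Flow on (3->6): 1/3
  Flow on (5->6): 1/4
Maximum flow = 9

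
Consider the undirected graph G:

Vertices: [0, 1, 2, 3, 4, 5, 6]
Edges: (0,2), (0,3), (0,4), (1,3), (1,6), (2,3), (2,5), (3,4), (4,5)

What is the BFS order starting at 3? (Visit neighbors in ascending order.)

BFS from vertex 3 (neighbors processed in ascending order):
Visit order: 3, 0, 1, 2, 4, 6, 5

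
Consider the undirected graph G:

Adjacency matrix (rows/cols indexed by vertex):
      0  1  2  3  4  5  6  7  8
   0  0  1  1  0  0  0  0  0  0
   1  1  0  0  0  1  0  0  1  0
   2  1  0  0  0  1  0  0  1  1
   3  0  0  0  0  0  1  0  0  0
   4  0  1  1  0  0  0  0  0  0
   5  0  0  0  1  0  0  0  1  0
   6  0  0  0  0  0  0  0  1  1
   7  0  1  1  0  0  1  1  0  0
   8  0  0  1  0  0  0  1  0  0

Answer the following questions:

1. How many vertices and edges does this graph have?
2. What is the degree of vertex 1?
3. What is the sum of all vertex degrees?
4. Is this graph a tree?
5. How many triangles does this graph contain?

Count: 9 vertices, 11 edges.
Vertex 1 has neighbors [0, 4, 7], degree = 3.
Handshaking lemma: 2 * 11 = 22.
A tree on 9 vertices has 8 edges. This graph has 11 edges (3 extra). Not a tree.
Number of triangles = 0.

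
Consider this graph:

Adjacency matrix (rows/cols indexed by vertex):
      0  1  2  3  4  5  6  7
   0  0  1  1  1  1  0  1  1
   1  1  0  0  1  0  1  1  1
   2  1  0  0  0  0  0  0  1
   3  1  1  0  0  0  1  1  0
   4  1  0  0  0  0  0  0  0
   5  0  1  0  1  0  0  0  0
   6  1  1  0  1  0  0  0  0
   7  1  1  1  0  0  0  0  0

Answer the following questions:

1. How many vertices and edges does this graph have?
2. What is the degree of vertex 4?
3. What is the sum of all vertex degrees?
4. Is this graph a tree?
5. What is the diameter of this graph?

Count: 8 vertices, 13 edges.
Vertex 4 has neighbors [0], degree = 1.
Handshaking lemma: 2 * 13 = 26.
A tree on 8 vertices has 7 edges. This graph has 13 edges (6 extra). Not a tree.
Diameter (longest shortest path) = 3.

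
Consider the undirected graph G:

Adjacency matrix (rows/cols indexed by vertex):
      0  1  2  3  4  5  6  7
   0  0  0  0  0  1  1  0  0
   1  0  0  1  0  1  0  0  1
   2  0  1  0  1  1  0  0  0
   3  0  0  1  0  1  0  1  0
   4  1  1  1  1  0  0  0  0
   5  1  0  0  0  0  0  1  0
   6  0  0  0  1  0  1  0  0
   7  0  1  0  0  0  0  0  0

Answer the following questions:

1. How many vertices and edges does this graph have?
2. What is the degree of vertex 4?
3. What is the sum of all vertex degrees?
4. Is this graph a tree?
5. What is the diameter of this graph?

Count: 8 vertices, 10 edges.
Vertex 4 has neighbors [0, 1, 2, 3], degree = 4.
Handshaking lemma: 2 * 10 = 20.
A tree on 8 vertices has 7 edges. This graph has 10 edges (3 extra). Not a tree.
Diameter (longest shortest path) = 4.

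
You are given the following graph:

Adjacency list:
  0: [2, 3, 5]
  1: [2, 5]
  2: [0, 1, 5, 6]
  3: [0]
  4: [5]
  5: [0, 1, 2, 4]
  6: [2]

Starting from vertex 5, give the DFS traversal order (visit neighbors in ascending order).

DFS from vertex 5 (neighbors processed in ascending order):
Visit order: 5, 0, 2, 1, 6, 3, 4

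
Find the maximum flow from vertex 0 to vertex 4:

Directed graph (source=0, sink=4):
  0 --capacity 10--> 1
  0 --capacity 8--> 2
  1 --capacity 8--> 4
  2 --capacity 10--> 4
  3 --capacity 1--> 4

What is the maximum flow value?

Computing max flow:
  Flow on (0->1): 8/10
  Flow on (0->2): 8/8
  Flow on (1->4): 8/8
  Flow on (2->4): 8/10
Maximum flow = 16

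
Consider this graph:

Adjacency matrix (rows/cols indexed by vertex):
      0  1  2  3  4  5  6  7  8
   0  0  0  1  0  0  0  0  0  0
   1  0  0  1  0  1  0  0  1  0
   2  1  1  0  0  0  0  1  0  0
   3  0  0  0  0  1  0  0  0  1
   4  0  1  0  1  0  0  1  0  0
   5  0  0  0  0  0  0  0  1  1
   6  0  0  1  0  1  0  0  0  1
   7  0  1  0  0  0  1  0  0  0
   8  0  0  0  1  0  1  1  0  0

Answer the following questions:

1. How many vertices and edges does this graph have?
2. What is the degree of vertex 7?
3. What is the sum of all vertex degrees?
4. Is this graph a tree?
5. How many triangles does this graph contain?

Count: 9 vertices, 11 edges.
Vertex 7 has neighbors [1, 5], degree = 2.
Handshaking lemma: 2 * 11 = 22.
A tree on 9 vertices has 8 edges. This graph has 11 edges (3 extra). Not a tree.
Number of triangles = 0.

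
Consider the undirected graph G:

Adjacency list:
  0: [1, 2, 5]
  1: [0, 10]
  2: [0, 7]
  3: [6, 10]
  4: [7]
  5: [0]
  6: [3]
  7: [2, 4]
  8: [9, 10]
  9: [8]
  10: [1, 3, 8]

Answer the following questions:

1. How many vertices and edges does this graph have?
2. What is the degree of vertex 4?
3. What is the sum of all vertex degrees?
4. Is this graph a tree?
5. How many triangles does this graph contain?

Count: 11 vertices, 10 edges.
Vertex 4 has neighbors [7], degree = 1.
Handshaking lemma: 2 * 10 = 20.
A graph is a tree iff it is connected and has exactly n-1 edges. This graph is connected (all 11 vertices in one component) and has 11-1 = 10 edges. It is a tree.
Number of triangles = 0.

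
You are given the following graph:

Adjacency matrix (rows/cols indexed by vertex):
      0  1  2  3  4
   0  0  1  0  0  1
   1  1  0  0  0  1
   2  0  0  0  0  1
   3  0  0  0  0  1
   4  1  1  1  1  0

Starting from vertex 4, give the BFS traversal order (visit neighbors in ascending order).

BFS from vertex 4 (neighbors processed in ascending order):
Visit order: 4, 0, 1, 2, 3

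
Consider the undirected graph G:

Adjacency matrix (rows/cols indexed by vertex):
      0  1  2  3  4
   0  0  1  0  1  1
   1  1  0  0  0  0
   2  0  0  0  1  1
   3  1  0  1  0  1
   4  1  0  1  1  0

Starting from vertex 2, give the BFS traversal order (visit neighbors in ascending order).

BFS from vertex 2 (neighbors processed in ascending order):
Visit order: 2, 3, 4, 0, 1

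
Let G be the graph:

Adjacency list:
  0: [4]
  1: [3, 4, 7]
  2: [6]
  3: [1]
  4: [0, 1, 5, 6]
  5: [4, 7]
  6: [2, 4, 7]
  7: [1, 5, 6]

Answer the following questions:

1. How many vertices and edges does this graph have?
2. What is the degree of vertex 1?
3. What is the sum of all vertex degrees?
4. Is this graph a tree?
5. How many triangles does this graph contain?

Count: 8 vertices, 9 edges.
Vertex 1 has neighbors [3, 4, 7], degree = 3.
Handshaking lemma: 2 * 9 = 18.
A tree on 8 vertices has 7 edges. This graph has 9 edges (2 extra). Not a tree.
Number of triangles = 0.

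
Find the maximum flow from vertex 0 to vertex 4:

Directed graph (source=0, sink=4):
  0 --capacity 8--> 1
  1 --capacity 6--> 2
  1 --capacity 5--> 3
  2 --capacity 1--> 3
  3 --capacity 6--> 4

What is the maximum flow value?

Computing max flow:
  Flow on (0->1): 6/8
  Flow on (1->2): 1/6
  Flow on (1->3): 5/5
  Flow on (2->3): 1/1
  Flow on (3->4): 6/6
Maximum flow = 6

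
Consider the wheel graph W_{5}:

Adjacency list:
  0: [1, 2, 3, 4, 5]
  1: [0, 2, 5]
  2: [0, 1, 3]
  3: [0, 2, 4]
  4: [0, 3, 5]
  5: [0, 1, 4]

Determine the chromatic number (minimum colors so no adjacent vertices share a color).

W_{5} = C_{5} plus a hub adjacent to every cycle vertex.
The outer cycle needs 3 colors (odd cycle); the hub is adjacent to all of them so needs a fresh color.
Chromatic number = 3 + 1 = 4.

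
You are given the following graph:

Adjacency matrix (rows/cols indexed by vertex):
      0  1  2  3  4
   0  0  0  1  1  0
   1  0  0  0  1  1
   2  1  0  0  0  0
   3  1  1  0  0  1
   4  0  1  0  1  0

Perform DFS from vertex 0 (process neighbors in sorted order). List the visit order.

DFS from vertex 0 (neighbors processed in ascending order):
Visit order: 0, 2, 3, 1, 4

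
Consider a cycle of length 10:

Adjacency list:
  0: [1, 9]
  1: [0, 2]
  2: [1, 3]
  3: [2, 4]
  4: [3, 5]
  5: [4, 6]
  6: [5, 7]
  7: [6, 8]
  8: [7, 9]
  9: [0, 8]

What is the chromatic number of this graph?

This is an even cycle (C_10). Even cycles are bipartite.
Chromatic number = 2.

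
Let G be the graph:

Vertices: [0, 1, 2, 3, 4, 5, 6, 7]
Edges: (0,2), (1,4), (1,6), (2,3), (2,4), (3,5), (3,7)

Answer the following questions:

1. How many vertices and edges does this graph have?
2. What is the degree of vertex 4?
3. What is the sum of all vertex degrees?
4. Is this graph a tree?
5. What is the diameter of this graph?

Count: 8 vertices, 7 edges.
Vertex 4 has neighbors [1, 2], degree = 2.
Handshaking lemma: 2 * 7 = 14.
A graph is a tree iff it is connected and has exactly n-1 edges. This graph is connected (all 8 vertices in one component) and has 8-1 = 7 edges. It is a tree.
Diameter (longest shortest path) = 5.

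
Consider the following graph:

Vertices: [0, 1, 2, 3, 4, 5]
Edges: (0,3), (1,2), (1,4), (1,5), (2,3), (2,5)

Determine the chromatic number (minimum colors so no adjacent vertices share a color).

The graph has a maximum clique of size 3 (lower bound on chromatic number).
A valid 3-coloring: {0: 1, 1: 0, 2: 1, 3: 0, 4: 1, 5: 2}.
Chromatic number = 3.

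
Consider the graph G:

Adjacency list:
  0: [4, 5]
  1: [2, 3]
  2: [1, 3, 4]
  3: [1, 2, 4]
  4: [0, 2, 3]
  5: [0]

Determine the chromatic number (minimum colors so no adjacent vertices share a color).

The graph has a maximum clique of size 3 (lower bound on chromatic number).
A valid 3-coloring: {0: 0, 1: 2, 2: 0, 3: 1, 4: 2, 5: 1}.
Chromatic number = 3.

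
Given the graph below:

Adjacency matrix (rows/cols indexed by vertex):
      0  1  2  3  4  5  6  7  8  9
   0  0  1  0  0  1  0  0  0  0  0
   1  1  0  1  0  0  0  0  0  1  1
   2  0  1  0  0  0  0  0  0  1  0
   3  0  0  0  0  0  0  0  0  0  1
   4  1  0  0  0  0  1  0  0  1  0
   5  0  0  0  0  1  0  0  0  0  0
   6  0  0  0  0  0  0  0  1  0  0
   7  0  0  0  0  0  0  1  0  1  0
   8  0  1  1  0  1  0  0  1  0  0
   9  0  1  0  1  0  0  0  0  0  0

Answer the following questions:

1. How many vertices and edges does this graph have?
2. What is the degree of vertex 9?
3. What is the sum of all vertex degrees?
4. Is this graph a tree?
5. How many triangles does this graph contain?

Count: 10 vertices, 11 edges.
Vertex 9 has neighbors [1, 3], degree = 2.
Handshaking lemma: 2 * 11 = 22.
A tree on 10 vertices has 9 edges. This graph has 11 edges (2 extra). Not a tree.
Number of triangles = 1.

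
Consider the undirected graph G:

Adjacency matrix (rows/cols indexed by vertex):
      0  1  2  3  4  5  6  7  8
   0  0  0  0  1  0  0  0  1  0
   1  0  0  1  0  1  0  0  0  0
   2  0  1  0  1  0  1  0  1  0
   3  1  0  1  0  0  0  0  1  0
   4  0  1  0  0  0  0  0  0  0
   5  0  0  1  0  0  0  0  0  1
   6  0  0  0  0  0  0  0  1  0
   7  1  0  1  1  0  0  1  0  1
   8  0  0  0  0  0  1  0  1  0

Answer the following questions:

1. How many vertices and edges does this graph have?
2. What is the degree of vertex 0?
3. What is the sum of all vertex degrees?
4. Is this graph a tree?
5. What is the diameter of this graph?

Count: 9 vertices, 11 edges.
Vertex 0 has neighbors [3, 7], degree = 2.
Handshaking lemma: 2 * 11 = 22.
A tree on 9 vertices has 8 edges. This graph has 11 edges (3 extra). Not a tree.
Diameter (longest shortest path) = 4.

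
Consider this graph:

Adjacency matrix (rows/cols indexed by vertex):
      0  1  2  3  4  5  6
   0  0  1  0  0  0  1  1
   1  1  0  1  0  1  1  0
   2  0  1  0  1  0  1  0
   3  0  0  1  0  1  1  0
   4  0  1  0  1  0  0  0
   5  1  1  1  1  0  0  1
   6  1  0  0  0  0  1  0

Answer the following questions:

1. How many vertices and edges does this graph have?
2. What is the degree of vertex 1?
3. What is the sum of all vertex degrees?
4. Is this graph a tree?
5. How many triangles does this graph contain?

Count: 7 vertices, 11 edges.
Vertex 1 has neighbors [0, 2, 4, 5], degree = 4.
Handshaking lemma: 2 * 11 = 22.
A tree on 7 vertices has 6 edges. This graph has 11 edges (5 extra). Not a tree.
Number of triangles = 4.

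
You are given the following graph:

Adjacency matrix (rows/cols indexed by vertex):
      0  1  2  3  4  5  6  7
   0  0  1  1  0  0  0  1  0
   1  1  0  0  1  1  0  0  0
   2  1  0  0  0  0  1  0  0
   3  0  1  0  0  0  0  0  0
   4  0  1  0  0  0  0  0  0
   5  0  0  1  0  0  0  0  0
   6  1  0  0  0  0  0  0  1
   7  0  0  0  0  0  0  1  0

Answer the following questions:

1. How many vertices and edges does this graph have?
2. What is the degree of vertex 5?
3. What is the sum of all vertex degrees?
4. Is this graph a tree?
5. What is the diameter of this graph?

Count: 8 vertices, 7 edges.
Vertex 5 has neighbors [2], degree = 1.
Handshaking lemma: 2 * 7 = 14.
A graph is a tree iff it is connected and has exactly n-1 edges. This graph is connected (all 8 vertices in one component) and has 8-1 = 7 edges. It is a tree.
Diameter (longest shortest path) = 4.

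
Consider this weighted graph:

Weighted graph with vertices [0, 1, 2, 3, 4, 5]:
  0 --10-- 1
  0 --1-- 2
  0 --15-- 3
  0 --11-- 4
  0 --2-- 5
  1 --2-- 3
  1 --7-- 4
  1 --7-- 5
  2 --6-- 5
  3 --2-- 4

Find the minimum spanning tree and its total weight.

Applying Kruskal's algorithm (sort edges by weight, add if no cycle):
  Add (0,2) w=1
  Add (0,5) w=2
  Add (1,3) w=2
  Add (3,4) w=2
  Skip (2,5) w=6 (creates cycle)
  Add (1,5) w=7
  Skip (1,4) w=7 (creates cycle)
  Skip (0,1) w=10 (creates cycle)
  Skip (0,4) w=11 (creates cycle)
  Skip (0,3) w=15 (creates cycle)
MST weight = 14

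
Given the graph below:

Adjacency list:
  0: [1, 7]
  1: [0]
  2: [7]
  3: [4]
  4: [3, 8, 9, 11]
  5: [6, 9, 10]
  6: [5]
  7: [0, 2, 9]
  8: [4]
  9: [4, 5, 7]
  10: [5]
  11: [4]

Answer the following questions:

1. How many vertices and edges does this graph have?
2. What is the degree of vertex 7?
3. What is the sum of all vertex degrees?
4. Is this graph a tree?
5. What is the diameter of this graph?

Count: 12 vertices, 11 edges.
Vertex 7 has neighbors [0, 2, 9], degree = 3.
Handshaking lemma: 2 * 11 = 22.
A graph is a tree iff it is connected and has exactly n-1 edges. This graph is connected (all 12 vertices in one component) and has 12-1 = 11 edges. It is a tree.
Diameter (longest shortest path) = 5.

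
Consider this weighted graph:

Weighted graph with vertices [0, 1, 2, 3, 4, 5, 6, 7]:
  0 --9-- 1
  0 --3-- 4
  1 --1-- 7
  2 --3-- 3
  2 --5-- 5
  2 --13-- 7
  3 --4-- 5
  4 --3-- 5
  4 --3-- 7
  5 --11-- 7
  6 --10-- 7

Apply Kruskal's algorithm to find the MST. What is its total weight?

Applying Kruskal's algorithm (sort edges by weight, add if no cycle):
  Add (1,7) w=1
  Add (0,4) w=3
  Add (2,3) w=3
  Add (4,7) w=3
  Add (4,5) w=3
  Add (3,5) w=4
  Skip (2,5) w=5 (creates cycle)
  Skip (0,1) w=9 (creates cycle)
  Add (6,7) w=10
  Skip (5,7) w=11 (creates cycle)
  Skip (2,7) w=13 (creates cycle)
MST weight = 27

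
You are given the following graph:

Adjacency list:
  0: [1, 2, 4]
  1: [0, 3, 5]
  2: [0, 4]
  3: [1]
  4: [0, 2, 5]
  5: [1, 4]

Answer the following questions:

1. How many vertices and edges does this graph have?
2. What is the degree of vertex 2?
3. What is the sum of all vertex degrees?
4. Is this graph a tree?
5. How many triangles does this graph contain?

Count: 6 vertices, 7 edges.
Vertex 2 has neighbors [0, 4], degree = 2.
Handshaking lemma: 2 * 7 = 14.
A tree on 6 vertices has 5 edges. This graph has 7 edges (2 extra). Not a tree.
Number of triangles = 1.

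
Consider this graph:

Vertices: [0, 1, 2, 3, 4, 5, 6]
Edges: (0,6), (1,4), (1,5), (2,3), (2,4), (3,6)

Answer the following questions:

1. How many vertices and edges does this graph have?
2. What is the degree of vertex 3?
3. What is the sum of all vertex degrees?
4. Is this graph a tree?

Count: 7 vertices, 6 edges.
Vertex 3 has neighbors [2, 6], degree = 2.
Handshaking lemma: 2 * 6 = 12.
A graph is a tree iff it is connected and has exactly n-1 edges. This graph is connected (all 7 vertices in one component) and has 7-1 = 6 edges. It is a tree.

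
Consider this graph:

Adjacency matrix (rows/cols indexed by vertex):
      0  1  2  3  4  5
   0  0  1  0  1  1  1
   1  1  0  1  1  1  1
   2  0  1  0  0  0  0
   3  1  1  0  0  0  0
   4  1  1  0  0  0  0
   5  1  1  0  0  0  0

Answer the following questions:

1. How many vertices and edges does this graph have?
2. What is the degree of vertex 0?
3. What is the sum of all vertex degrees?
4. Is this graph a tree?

Count: 6 vertices, 8 edges.
Vertex 0 has neighbors [1, 3, 4, 5], degree = 4.
Handshaking lemma: 2 * 8 = 16.
A tree on 6 vertices has 5 edges. This graph has 8 edges (3 extra). Not a tree.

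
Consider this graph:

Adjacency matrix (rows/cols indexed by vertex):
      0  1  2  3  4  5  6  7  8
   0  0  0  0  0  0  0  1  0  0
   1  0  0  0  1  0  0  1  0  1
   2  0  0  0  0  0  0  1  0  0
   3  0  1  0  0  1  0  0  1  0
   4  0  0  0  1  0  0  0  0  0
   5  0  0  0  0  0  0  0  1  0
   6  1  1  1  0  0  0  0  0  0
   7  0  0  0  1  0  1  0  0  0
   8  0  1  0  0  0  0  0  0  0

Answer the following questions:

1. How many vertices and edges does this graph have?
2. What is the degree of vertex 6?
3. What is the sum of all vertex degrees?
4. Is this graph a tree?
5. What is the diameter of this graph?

Count: 9 vertices, 8 edges.
Vertex 6 has neighbors [0, 1, 2], degree = 3.
Handshaking lemma: 2 * 8 = 16.
A graph is a tree iff it is connected and has exactly n-1 edges. This graph is connected (all 9 vertices in one component) and has 9-1 = 8 edges. It is a tree.
Diameter (longest shortest path) = 5.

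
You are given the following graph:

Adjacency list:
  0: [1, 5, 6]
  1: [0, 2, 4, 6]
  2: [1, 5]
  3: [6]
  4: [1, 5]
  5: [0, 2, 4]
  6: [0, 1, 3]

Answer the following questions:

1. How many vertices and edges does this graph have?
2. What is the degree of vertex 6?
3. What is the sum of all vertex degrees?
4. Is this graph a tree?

Count: 7 vertices, 9 edges.
Vertex 6 has neighbors [0, 1, 3], degree = 3.
Handshaking lemma: 2 * 9 = 18.
A tree on 7 vertices has 6 edges. This graph has 9 edges (3 extra). Not a tree.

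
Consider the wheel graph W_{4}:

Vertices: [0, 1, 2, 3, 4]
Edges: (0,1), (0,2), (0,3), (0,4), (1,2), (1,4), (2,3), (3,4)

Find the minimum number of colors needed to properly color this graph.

W_{4} = C_{4} plus a hub adjacent to every cycle vertex.
The outer cycle needs 2 colors (even cycle); the hub is adjacent to all of them so needs a fresh color.
Chromatic number = 2 + 1 = 3.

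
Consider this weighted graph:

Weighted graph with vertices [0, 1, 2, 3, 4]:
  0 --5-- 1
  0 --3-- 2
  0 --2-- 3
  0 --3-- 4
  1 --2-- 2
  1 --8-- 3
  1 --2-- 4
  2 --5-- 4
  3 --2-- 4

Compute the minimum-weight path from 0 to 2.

Using Dijkstra's algorithm from vertex 0:
Shortest path: 0 -> 2
Total weight: 3 = 3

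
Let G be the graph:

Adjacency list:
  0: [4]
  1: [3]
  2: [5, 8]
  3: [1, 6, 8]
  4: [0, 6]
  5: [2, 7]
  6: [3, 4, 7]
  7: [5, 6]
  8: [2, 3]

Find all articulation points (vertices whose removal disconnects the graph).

An articulation point is a vertex whose removal disconnects the graph.
Articulation points: [3, 4, 6]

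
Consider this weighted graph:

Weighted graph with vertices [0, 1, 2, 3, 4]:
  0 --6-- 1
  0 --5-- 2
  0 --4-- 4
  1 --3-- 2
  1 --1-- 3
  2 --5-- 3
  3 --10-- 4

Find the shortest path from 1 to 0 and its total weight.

Using Dijkstra's algorithm from vertex 1:
Shortest path: 1 -> 0
Total weight: 6 = 6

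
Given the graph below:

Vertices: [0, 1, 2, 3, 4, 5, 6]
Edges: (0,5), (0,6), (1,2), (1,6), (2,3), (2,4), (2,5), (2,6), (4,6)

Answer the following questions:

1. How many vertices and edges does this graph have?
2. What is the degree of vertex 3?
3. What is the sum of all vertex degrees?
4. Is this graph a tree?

Count: 7 vertices, 9 edges.
Vertex 3 has neighbors [2], degree = 1.
Handshaking lemma: 2 * 9 = 18.
A tree on 7 vertices has 6 edges. This graph has 9 edges (3 extra). Not a tree.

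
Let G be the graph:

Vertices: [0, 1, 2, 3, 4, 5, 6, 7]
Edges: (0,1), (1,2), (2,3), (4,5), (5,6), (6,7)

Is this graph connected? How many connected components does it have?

Checking connectivity: the graph has 2 connected component(s).
Components: [[0, 1, 2, 3], [4, 5, 6, 7]]. The graph is NOT connected.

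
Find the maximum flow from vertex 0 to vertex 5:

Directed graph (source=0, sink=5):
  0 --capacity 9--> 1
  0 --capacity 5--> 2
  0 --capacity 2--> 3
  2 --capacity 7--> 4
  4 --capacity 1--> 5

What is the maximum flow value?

Computing max flow:
  Flow on (0->2): 1/5
  Flow on (2->4): 1/7
  Flow on (4->5): 1/1
Maximum flow = 1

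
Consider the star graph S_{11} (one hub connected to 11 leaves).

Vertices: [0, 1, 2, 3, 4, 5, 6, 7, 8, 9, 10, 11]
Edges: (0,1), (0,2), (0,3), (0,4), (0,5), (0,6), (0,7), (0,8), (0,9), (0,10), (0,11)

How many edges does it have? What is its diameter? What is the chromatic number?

Star graph S_{11}: the hub connects to all 11 leaves.
Edges = 11.
Diameter = 2 (any leaf to hub is 1, leaf to leaf through hub is 2).
Star graphs are bipartite (hub vs leaves), so chromatic number = 2.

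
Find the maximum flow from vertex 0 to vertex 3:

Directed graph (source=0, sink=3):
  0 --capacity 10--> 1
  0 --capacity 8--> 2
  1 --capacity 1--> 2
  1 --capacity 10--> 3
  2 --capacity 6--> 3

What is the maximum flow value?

Computing max flow:
  Flow on (0->1): 10/10
  Flow on (0->2): 6/8
  Flow on (1->3): 10/10
  Flow on (2->3): 6/6
Maximum flow = 16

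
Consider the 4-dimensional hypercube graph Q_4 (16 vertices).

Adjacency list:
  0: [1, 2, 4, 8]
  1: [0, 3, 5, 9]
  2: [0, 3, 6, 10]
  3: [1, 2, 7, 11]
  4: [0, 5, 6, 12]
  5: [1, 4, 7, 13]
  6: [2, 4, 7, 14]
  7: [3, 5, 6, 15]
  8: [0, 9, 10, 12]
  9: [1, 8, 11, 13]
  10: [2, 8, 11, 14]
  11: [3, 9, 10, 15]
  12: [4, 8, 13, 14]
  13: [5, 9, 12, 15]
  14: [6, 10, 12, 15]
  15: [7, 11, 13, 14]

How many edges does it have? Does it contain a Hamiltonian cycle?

Q_4 has 16 * 4 / 2 = 32 edges.
Q_4 (d >= 2) always has a Hamiltonian cycle: a 4-bit cyclic Gray code visits every vertex exactly once and returns to the start.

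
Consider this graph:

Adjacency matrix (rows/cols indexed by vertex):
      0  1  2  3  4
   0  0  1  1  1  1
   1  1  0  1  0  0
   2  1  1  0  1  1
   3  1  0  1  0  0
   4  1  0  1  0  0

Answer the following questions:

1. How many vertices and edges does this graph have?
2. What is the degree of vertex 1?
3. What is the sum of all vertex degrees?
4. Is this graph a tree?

Count: 5 vertices, 7 edges.
Vertex 1 has neighbors [0, 2], degree = 2.
Handshaking lemma: 2 * 7 = 14.
A tree on 5 vertices has 4 edges. This graph has 7 edges (3 extra). Not a tree.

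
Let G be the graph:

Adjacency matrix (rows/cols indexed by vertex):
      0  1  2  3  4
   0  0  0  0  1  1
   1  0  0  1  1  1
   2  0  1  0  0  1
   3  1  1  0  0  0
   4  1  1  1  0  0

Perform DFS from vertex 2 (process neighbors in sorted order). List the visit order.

DFS from vertex 2 (neighbors processed in ascending order):
Visit order: 2, 1, 3, 0, 4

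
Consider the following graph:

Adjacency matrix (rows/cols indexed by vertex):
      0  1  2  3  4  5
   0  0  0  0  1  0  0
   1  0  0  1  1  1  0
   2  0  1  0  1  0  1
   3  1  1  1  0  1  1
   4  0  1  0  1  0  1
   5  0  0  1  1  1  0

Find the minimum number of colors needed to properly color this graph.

The graph has a maximum clique of size 3 (lower bound on chromatic number).
A valid 3-coloring: {0: 1, 1: 1, 2: 2, 3: 0, 4: 2, 5: 1}.
Chromatic number = 3.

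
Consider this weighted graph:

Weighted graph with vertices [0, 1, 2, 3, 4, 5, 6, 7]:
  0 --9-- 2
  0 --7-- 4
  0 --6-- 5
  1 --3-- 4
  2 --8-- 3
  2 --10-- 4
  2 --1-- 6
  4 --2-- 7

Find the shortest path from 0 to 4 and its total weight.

Using Dijkstra's algorithm from vertex 0:
Shortest path: 0 -> 4
Total weight: 7 = 7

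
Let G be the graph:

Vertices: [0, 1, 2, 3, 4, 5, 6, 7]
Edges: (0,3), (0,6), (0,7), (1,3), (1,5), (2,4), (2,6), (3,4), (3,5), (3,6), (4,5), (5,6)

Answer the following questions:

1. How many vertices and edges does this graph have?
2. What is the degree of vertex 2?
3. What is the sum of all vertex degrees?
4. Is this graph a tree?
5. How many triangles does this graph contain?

Count: 8 vertices, 12 edges.
Vertex 2 has neighbors [4, 6], degree = 2.
Handshaking lemma: 2 * 12 = 24.
A tree on 8 vertices has 7 edges. This graph has 12 edges (5 extra). Not a tree.
Number of triangles = 4.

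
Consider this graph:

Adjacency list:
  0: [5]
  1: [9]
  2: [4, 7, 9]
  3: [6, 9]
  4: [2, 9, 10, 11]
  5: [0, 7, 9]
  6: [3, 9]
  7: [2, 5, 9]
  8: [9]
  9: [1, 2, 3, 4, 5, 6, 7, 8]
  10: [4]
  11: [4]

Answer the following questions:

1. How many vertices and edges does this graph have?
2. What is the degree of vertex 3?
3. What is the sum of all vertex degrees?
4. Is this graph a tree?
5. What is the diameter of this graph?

Count: 12 vertices, 15 edges.
Vertex 3 has neighbors [6, 9], degree = 2.
Handshaking lemma: 2 * 15 = 30.
A tree on 12 vertices has 11 edges. This graph has 15 edges (4 extra). Not a tree.
Diameter (longest shortest path) = 4.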